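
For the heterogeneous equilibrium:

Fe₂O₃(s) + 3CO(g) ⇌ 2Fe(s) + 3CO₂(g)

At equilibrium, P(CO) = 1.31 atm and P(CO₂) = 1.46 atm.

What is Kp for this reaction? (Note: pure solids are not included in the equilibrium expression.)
K_p = 1.384

Solids (Fe₂O₃, Fe) are excluded.
Kp = P(CO₂)³/P(CO)³ = (1.46)³/(1.31)³ = 3.112/2.248 = 1.384.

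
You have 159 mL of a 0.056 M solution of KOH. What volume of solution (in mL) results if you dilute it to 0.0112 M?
Using M₁V₁ = M₂V₂:
0.056 × 159 = 0.0112 × V₂
V₂ = (0.056 × 159) / 0.0112 = 795 mL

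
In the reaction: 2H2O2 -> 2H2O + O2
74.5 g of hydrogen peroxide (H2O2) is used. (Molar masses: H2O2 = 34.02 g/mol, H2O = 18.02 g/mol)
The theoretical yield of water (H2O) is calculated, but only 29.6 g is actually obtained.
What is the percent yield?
Moles of H2O2 = 74.5 g ÷ 34.02 g/mol = 2.18989 mol
Mole ratio: 2 mol H2O / 2 mol H2O2
Moles of H2O = 2.18989 × (2/2) = 2.18989 mol
Theoretical yield = 2.18989 mol × 18.02 g/mol = 39.462 g
Actual yield = 29.6 g
Percent yield = (29.6 / 39.462) × 100% = 75.0%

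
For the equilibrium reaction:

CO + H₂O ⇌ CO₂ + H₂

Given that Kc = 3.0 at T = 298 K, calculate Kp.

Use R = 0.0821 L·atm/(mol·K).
K_p = 3.0000

Δn = (moles gaseous products) − (moles gaseous reactants) = 0
T = 298 K; RT = 0.0821 × 298 = 24.4658
Kp = Kc·(RT)^Δn = 3.0 × (24.4658)^0 = 3.0 × 1 = 3.0000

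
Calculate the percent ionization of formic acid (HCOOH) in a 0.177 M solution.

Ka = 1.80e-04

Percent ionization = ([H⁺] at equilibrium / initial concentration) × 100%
Percent ionization = 3.14%

Let x = [H⁺]. Ka = x²/(C - x) ⇒ x² + (1.80e-04)x - (1.80e-04)(0.177) = 0. x = 5.5552e-03. Percent = (5.5552e-03/0.177) × 100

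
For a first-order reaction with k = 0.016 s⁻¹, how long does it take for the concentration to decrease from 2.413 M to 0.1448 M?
175.83 s

From ln[A] = ln[A]₀ - k·t: t = ln([A]₀/[A])/k = ln(2.413/0.1448)/0.016 = ln(16.6644)/0.016 = 2.8133/0.016 = 175.83 s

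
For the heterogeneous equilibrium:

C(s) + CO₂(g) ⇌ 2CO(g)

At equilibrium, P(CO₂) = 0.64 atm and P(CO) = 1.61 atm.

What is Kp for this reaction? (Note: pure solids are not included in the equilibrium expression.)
K_p = 4.050

Solid C is excluded.
Kp = P(CO)²/P(CO₂) = (1.61)²/0.64 = 2.592/0.64 = 4.050.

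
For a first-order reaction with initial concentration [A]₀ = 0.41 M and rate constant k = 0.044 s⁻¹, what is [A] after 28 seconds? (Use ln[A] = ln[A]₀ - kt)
0.1196 M

ln[A] = ln[A]₀ - k·t = ln(0.41) - (0.044)·(28) = -0.8916 - 1.2320 = -2.1236
[A] = e^(-2.1236) = 0.1196 M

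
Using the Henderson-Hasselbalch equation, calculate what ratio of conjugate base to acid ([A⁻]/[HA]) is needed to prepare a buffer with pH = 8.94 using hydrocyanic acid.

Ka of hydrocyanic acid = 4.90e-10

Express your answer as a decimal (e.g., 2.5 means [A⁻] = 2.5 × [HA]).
[A⁻]/[HA] = 0.427

pKa = −log(4.90e-10) = 9.3098. pH = pKa + log([A⁻]/[HA]). 8.94 = 9.3098 + log(ratio). log(ratio) = 8.94 − 9.3098 = -0.3698. ratio = 10^(-0.3698) = 0.427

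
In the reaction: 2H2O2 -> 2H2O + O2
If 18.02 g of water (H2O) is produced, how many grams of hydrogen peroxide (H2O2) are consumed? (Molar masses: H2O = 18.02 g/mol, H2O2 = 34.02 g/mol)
Moles of H2O = 18.02 g ÷ 18.02 g/mol = 1 mol
Mole ratio: 2 mol H2O2 / 2 mol H2O
Moles of H2O2 = 1 × (2/2) = 1 mol
Mass of H2O2 = 1 mol × 34.02 g/mol = 34.02 g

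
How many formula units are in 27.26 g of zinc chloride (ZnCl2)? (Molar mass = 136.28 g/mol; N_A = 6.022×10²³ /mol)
Moles = 27.26 g ÷ 136.28 g/mol = 0.200029 mol
Formula units = 0.200029 mol × 6.022×10²³ /mol = 1.205e+23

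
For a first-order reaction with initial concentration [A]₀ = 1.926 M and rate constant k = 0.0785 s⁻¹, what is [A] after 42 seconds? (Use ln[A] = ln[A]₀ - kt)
0.0713 M

ln[A] = ln[A]₀ - k·t = ln(1.926) - (0.0785)·(42) = 0.6554 - 3.2970 = -2.6416
[A] = e^(-2.6416) = 0.0713 M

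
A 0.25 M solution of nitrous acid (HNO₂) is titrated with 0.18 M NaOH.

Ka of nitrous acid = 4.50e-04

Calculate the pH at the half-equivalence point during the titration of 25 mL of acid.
pH = pKa = 3.35

At the half-equivalence point, [HA] = [A⁻], so by Henderson–Hasselbalch pH = pKa + log(1) = pKa.
pKa = −log(4.50e-04) = 3.35.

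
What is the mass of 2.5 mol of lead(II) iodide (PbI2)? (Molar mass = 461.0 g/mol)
Mass = 2.5 mol × 461.0 g/mol = 1152 g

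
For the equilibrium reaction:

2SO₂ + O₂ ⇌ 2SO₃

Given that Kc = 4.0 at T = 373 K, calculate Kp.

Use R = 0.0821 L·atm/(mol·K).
K_p = 0.1306

Δn = (moles gaseous products) − (moles gaseous reactants) = -1
T = 373 K; RT = 0.0821 × 373 = 30.6233
Kp = Kc·(RT)^Δn = 4.0 × (30.6233)^-1 = 4.0 × 0.0326549 = 0.1306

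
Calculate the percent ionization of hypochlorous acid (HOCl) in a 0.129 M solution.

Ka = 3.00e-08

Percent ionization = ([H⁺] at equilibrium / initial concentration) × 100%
Percent ionization = 0.0482%

Let x = [H⁺]. Ka = x²/(C - x) ⇒ x² + (3.00e-08)x - (3.00e-08)(0.129) = 0. x = 6.2194e-05. Percent = (6.2194e-05/0.129) × 100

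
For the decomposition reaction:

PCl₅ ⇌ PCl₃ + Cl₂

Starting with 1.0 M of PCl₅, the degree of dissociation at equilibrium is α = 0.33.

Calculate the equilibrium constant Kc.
K_c = 0.1625

x = α·[A]₀ = 0.33 × 1.0 = 0.33 M dissociated.
At eq: [PCl₅] = 1.0 − 0.33 = 0.67 M; [PCl₃] = [Cl₂] = x = 0.33 M.
Kc = [PCl₃][Cl₂]/[PCl₅] = (0.33)²/0.67 = 0.1625.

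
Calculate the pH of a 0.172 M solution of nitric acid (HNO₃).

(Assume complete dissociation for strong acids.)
pH = 0.76

[H⁺] = 0.172 M for strong acid. pH = -log[H⁺] = -log(0.172)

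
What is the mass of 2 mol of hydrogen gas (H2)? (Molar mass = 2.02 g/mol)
Mass = 2 mol × 2.02 g/mol = 4.04 g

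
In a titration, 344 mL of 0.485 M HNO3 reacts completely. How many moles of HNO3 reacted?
Moles = Molarity × Volume (L)
Moles = 0.485 M × 0.344 L = 0.1668 mol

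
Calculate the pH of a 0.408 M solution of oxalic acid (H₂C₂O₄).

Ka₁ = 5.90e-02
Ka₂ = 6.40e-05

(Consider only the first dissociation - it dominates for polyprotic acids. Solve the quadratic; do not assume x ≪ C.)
pH = 0.89

x² + Ka₁·x − Ka₁·C = 0 with Ka₁ = 5.90e-02, C = 0.408.
x = (−Ka₁ + √(Ka₁² + 4·Ka₁·C))/2 = 1.2843e-01 M, so pH = 0.89.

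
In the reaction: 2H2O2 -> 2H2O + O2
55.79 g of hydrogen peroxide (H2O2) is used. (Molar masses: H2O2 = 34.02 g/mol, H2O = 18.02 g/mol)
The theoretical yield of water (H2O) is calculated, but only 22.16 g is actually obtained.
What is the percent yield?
Moles of H2O2 = 55.79 g ÷ 34.02 g/mol = 1.63992 mol
Mole ratio: 2 mol H2O / 2 mol H2O2
Moles of H2O = 1.63992 × (2/2) = 1.63992 mol
Theoretical yield = 1.63992 mol × 18.02 g/mol = 29.551 g
Actual yield = 22.16 g
Percent yield = (22.16 / 29.551) × 100% = 75.0%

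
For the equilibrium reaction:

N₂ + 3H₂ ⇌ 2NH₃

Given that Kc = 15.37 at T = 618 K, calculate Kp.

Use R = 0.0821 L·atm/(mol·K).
K_p = 0.0060

Δn = (moles gaseous products) − (moles gaseous reactants) = -2
T = 618 K; RT = 0.0821 × 618 = 50.7378
Kp = Kc·(RT)^Δn = 15.37 × (50.7378)^-2 = 15.37 × 0.000388451 = 0.0060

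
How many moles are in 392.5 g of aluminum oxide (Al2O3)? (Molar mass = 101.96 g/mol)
Moles = 392.5 g ÷ 101.96 g/mol = 3.85 mol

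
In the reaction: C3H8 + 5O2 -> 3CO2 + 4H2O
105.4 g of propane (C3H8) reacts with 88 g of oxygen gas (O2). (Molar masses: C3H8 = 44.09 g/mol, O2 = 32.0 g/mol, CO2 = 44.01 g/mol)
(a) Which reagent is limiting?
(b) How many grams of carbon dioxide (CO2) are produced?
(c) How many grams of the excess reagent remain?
(a) O2, (b) 72.62 g, (c) 81.15 g

Moles of C3H8 = 105.4 g ÷ 44.09 g/mol = 2.39056 mol
Moles of O2 = 88 g ÷ 32.0 g/mol = 2.75 mol
Moles ÷ coefficient: C3H8: 2.39056/1 = 2.391, O2: 2.75/5 = 0.55
(a) O2 has the smaller value, so O2 is the limiting reagent.
(b) Moles of CO2 = 2.75 mol O2 × (3/5) = 1.65 mol; mass = 1.65 mol × 44.01 g/mol = 72.62 g
(c) C3H8 consumed = 2.75 × (1/5) = 0.55 mol; remaining = 2.39056 − 0.55 = 1.84056 mol; mass = 1.84056 mol × 44.09 g/mol = 81.15 g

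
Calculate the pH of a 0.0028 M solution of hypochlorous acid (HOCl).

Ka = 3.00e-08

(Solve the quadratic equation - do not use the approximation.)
pH = 5.04

x² + Ka×x - Ka×C = 0. Using quadratic formula: [H⁺] = 9.1502e-06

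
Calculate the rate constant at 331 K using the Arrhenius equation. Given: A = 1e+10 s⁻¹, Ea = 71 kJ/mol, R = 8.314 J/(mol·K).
6.24e-02 s⁻¹

k = A·exp(-Ea/(R·T)) = 1e+10·exp(-71000/(8.314·331)) = 1e+10·exp(-25.8000) = 1e+10·6.2400e-12 = 6.24e-02 s⁻¹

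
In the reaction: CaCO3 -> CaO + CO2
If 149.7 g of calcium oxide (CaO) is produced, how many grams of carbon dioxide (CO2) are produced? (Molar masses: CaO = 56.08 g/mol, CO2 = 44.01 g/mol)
Moles of CaO = 149.7 g ÷ 56.08 g/mol = 2.6694 mol
Mole ratio: 1 mol CO2 / 1 mol CaO
Moles of CO2 = 2.6694 × (1/1) = 2.6694 mol
Mass of CO2 = 2.6694 mol × 44.01 g/mol = 117.5 g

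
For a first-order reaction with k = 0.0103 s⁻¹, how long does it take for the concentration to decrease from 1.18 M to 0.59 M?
67.30 s

From ln[A] = ln[A]₀ - k·t: t = ln([A]₀/[A])/k = ln(1.18/0.59)/0.0103 = ln(2.0000)/0.0103 = 0.6931/0.0103 = 67.30 s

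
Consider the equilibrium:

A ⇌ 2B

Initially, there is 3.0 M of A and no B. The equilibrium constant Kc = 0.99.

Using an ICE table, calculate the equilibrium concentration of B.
[B] = 1.494 M

ICE: [A] = 3.0 − x, [B] = 2x.
Kc = (2x)²/(3.0 − x) = 0.99 ⇒ 4x² + 0.99x − 2.97 = 0.
x = (−0.99 + √(0.99² + 4·4·2.97))/(2·4) = (−0.99 + √48.5)/8 = 0.74678.
[B] = 2x = 1.494 M.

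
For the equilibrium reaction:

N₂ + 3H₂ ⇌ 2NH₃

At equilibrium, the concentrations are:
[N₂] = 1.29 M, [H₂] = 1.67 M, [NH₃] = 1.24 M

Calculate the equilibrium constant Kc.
K_c = 0.2559

Kc = ([NH₃]^2) / ([N₂] × [H₂]^3)
   = ((1.24)^2) / ((1.29)·(1.67)^3)
   = 1.5376 / 6.0081 = 0.2559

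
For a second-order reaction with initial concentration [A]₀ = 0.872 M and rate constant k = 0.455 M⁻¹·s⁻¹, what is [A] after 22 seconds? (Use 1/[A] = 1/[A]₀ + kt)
0.0896 M

1/[A] = 1/[A]₀ + k·t = 1/0.872 + (0.455)·(22) = 1.1468 + 10.0100 = 11.1568
[A] = 1/11.1568 = 0.0896 M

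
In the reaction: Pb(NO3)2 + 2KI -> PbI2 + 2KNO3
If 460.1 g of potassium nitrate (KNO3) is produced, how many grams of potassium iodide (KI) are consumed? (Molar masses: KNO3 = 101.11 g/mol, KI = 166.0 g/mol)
Moles of KNO3 = 460.1 g ÷ 101.11 g/mol = 4.55049 mol
Mole ratio: 2 mol KI / 2 mol KNO3
Moles of KI = 4.55049 × (2/2) = 4.55049 mol
Mass of KI = 4.55049 mol × 166.0 g/mol = 755.4 g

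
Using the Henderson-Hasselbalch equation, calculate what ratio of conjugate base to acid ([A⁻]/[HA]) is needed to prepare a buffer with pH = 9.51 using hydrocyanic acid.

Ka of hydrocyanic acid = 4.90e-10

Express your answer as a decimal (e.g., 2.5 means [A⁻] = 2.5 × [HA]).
[A⁻]/[HA] = 1.586

pKa = −log(4.90e-10) = 9.3098. pH = pKa + log([A⁻]/[HA]). 9.51 = 9.3098 + log(ratio). log(ratio) = 9.51 − 9.3098 = 0.2002. ratio = 10^(0.2002) = 1.586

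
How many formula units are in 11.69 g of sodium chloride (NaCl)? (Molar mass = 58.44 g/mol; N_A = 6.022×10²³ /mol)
Moles = 11.69 g ÷ 58.44 g/mol = 0.200034 mol
Formula units = 0.200034 mol × 6.022×10²³ /mol = 1.205e+23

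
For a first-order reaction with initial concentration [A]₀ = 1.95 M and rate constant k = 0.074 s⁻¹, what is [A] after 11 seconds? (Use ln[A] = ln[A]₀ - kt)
0.8640 M

ln[A] = ln[A]₀ - k·t = ln(1.95) - (0.074)·(11) = 0.6678 - 0.8140 = -0.1462
[A] = e^(-0.1462) = 0.8640 M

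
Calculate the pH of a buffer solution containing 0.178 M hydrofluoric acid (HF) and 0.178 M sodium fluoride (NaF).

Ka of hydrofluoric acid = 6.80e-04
pH = 3.17

pKa = -log(6.80e-04) = 3.17. pH = pKa + log([A⁻]/[HA]) = 3.17 + log(0.178/0.178)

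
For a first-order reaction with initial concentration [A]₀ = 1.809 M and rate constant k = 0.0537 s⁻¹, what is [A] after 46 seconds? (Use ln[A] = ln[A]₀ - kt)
0.1530 M

ln[A] = ln[A]₀ - k·t = ln(1.809) - (0.0537)·(46) = 0.5928 - 2.4702 = -1.8774
[A] = e^(-1.8774) = 0.1530 M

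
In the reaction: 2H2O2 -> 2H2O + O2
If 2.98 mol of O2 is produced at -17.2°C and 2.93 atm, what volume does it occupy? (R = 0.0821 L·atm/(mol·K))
T = -17.2°C + 273.15 = 255.95 K
V = nRT/P = (2.98 × 0.0821 × 255.95) / 2.93
V = 21.37 L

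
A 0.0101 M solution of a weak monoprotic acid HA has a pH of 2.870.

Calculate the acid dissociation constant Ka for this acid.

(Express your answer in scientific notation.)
K_a = 2.08e-04

[H⁺] = 10^(−pH) = 10^(−2.870) = 1.349e-03 M. For HA ⇌ H⁺ + A⁻, Ka = x²/(C − x) = (1.349e-03)²/(0.0101 − 1.349e-03) = 2.08e-04.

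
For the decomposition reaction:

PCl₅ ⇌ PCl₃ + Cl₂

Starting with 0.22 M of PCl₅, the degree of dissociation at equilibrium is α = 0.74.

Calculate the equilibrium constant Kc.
K_c = 0.4634

x = α·[A]₀ = 0.74 × 0.22 = 0.1628 M dissociated.
At eq: [PCl₅] = 0.22 − 0.1628 = 0.0572 M; [PCl₃] = [Cl₂] = x = 0.1628 M.
Kc = [PCl₃][Cl₂]/[PCl₅] = (0.1628)²/0.0572 = 0.4634.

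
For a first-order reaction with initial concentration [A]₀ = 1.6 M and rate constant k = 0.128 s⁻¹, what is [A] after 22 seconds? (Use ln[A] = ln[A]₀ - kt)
0.0958 M

ln[A] = ln[A]₀ - k·t = ln(1.6) - (0.128)·(22) = 0.4700 - 2.8160 = -2.3460
[A] = e^(-2.3460) = 0.0958 M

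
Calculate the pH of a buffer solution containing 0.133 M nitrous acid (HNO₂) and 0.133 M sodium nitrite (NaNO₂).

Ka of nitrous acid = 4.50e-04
pH = 3.35

pKa = -log(4.50e-04) = 3.35. pH = pKa + log([A⁻]/[HA]) = 3.35 + log(0.133/0.133)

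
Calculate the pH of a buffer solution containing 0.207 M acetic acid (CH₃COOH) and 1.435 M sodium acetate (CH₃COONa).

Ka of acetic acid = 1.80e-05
pH = 5.59

pKa = -log(1.80e-05) = 4.74. pH = pKa + log([A⁻]/[HA]) = 4.74 + log(1.435/0.207)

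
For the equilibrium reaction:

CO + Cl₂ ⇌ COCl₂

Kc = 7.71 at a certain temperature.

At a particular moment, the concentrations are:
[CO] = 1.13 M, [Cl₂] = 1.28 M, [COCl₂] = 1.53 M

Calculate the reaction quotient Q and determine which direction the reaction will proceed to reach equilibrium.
Q = 1.058, Q < K, reaction proceeds forward (toward products)

Q = ([COCl₂]) / ([CO] × [Cl₂])
  = ((1.53)) / ((1.13)·(1.28)) = 1.53/1.4464 = 1.058
Since Q = 1.058 < Kc = 7.71, the reaction proceeds forward (toward products) to reach equilibrium.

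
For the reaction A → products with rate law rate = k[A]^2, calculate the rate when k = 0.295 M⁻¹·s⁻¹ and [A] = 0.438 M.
0.05659 M/s

rate = k·[A]^2 = 0.295·(0.438)^2 = 0.295·0.191844 = 0.05659 M/s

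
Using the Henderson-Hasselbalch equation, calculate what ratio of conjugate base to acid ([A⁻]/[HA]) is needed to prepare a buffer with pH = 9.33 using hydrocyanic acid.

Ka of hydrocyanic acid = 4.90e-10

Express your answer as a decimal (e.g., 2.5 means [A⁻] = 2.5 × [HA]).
[A⁻]/[HA] = 1.048

pKa = −log(4.90e-10) = 9.3098. pH = pKa + log([A⁻]/[HA]). 9.33 = 9.3098 + log(ratio). log(ratio) = 9.33 − 9.3098 = 0.0202. ratio = 10^(0.0202) = 1.048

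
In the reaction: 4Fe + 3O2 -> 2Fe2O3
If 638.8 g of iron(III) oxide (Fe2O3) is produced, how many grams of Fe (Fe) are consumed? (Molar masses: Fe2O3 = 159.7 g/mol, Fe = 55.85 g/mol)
Moles of Fe2O3 = 638.8 g ÷ 159.7 g/mol = 4 mol
Mole ratio: 4 mol Fe / 2 mol Fe2O3
Moles of Fe = 4 × (4/2) = 8 mol
Mass of Fe = 8 mol × 55.85 g/mol = 446.8 g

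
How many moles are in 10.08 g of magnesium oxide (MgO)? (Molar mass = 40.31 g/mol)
Moles = 10.08 g ÷ 40.31 g/mol = 0.2501 mol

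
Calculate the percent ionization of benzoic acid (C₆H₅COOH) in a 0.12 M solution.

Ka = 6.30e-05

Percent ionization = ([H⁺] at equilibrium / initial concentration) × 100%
Percent ionization = 2.27%

Let x = [H⁺]. Ka = x²/(C - x) ⇒ x² + (6.30e-05)x - (6.30e-05)(0.12) = 0. x = 2.7182e-03. Percent = (2.7182e-03/0.12) × 100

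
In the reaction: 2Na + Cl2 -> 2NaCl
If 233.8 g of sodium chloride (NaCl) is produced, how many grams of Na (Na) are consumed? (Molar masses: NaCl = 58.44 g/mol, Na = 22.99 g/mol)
Moles of NaCl = 233.8 g ÷ 58.44 g/mol = 4.00068 mol
Mole ratio: 2 mol Na / 2 mol NaCl
Moles of Na = 4.00068 × (2/2) = 4.00068 mol
Mass of Na = 4.00068 mol × 22.99 g/mol = 91.98 g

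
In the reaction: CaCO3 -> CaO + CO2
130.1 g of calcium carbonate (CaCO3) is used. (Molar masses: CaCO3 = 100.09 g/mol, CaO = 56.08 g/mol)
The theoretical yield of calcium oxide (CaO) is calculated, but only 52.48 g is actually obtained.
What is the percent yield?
Moles of CaCO3 = 130.1 g ÷ 100.09 g/mol = 1.29983 mol
Mole ratio: 1 mol CaO / 1 mol CaCO3
Moles of CaO = 1.29983 × (1/1) = 1.29983 mol
Theoretical yield = 1.29983 mol × 56.08 g/mol = 72.894 g
Actual yield = 52.48 g
Percent yield = (52.48 / 72.894) × 100% = 72.0%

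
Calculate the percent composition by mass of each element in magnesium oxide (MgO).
Mg: 60.31%, O: 39.69%

Molar mass of MgO = 40.31 g/mol
% Mg = (1 × 24.31) / 40.31 × 100% = 24.31 / 40.31 × 100% = 60.31%
% O = (1 × 16.0) / 40.31 × 100% = 16 / 40.31 × 100% = 39.69%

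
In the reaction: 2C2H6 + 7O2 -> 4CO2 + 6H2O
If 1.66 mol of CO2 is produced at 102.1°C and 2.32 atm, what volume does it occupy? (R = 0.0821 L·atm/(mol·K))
T = 102.1°C + 273.15 = 375.25 K
V = nRT/P = (1.66 × 0.0821 × 375.25) / 2.32
V = 22.04 L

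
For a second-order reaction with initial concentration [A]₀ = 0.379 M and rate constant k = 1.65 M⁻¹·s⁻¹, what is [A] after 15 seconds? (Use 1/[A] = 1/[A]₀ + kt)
0.0365 M

1/[A] = 1/[A]₀ + k·t = 1/0.379 + (1.65)·(15) = 2.6385 + 24.7500 = 27.3885
[A] = 1/27.3885 = 0.0365 M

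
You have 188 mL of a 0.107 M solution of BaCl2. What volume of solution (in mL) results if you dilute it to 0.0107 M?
Using M₁V₁ = M₂V₂:
0.107 × 188 = 0.0107 × V₂
V₂ = (0.107 × 188) / 0.0107 = 1880 mL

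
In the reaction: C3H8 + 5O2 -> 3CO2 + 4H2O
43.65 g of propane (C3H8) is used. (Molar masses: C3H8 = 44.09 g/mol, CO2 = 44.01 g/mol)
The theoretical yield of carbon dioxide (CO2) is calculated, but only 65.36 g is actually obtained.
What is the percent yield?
Moles of C3H8 = 43.65 g ÷ 44.09 g/mol = 0.99002 mol
Mole ratio: 3 mol CO2 / 1 mol C3H8
Moles of CO2 = 0.99002 × (3/1) = 2.97006 mol
Theoretical yield = 2.97006 mol × 44.01 g/mol = 130.71 g
Actual yield = 65.36 g
Percent yield = (65.36 / 130.71) × 100% = 50.0%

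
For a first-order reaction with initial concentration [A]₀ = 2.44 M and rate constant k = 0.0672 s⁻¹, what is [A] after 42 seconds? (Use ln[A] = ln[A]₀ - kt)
0.1451 M

ln[A] = ln[A]₀ - k·t = ln(2.44) - (0.0672)·(42) = 0.8920 - 2.8224 = -1.9304
[A] = e^(-1.9304) = 0.1451 M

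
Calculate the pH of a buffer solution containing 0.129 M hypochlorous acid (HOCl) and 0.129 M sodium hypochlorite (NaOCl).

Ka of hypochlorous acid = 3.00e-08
pH = 7.52

pKa = -log(3.00e-08) = 7.52. pH = pKa + log([A⁻]/[HA]) = 7.52 + log(0.129/0.129)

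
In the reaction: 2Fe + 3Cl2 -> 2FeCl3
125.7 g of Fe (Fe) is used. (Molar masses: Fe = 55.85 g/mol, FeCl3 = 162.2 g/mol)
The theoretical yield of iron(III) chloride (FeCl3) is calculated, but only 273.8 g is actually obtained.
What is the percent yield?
Moles of Fe = 125.7 g ÷ 55.85 g/mol = 2.25067 mol
Mole ratio: 2 mol FeCl3 / 2 mol Fe
Moles of FeCl3 = 2.25067 × (2/2) = 2.25067 mol
Theoretical yield = 2.25067 mol × 162.2 g/mol = 365.06 g
Actual yield = 273.8 g
Percent yield = (273.8 / 365.06) × 100% = 75.0%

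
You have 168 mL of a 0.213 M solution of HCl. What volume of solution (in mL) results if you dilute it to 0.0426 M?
Using M₁V₁ = M₂V₂:
0.213 × 168 = 0.0426 × V₂
V₂ = (0.213 × 168) / 0.0426 = 840 mL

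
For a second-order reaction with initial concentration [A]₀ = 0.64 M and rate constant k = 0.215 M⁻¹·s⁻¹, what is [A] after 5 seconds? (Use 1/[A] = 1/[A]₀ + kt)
0.3791 M

1/[A] = 1/[A]₀ + k·t = 1/0.64 + (0.215)·(5) = 1.5625 + 1.0750 = 2.6375
[A] = 1/2.6375 = 0.3791 M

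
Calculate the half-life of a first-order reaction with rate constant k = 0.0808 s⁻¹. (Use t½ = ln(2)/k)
8.58 s

t½ = ln(2)/k = 0.6931/0.0808 = 8.58 s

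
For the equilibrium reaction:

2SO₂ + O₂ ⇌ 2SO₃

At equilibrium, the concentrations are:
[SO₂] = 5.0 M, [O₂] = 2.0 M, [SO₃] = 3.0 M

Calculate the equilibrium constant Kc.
K_c = 0.1800

Kc = ([SO₃]^2) / ([SO₂]^2 × [O₂])
   = ((3.0)^2) / ((5.0)^2·(2.0))
   = 9 / 50 = 0.1800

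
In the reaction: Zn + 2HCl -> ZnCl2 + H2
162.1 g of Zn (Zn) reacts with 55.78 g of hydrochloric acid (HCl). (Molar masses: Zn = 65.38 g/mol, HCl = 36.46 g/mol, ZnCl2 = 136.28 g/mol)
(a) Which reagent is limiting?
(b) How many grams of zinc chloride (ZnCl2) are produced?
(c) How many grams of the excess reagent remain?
(a) HCl, (b) 104.2 g, (c) 112.1 g

Moles of Zn = 162.1 g ÷ 65.38 g/mol = 2.47935 mol
Moles of HCl = 55.78 g ÷ 36.46 g/mol = 1.5299 mol
Moles ÷ coefficient: Zn: 2.47935/1 = 2.479, HCl: 1.5299/2 = 0.7649
(a) HCl has the smaller value, so HCl is the limiting reagent.
(b) Moles of ZnCl2 = 1.5299 mol HCl × (1/2) = 0.764948 mol; mass = 0.764948 mol × 136.28 g/mol = 104.2 g
(c) Zn consumed = 1.5299 × (1/2) = 0.764948 mol; remaining = 2.47935 − 0.764948 = 1.7144 mol; mass = 1.7144 mol × 65.38 g/mol = 112.1 g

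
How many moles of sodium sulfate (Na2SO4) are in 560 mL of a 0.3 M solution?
Moles = Molarity × Volume (L)
Moles = 0.3 M × 0.56 L = 0.168 mol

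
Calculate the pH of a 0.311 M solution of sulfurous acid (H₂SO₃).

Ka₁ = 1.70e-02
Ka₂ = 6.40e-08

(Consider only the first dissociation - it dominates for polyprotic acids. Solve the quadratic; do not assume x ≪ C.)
pH = 1.19

x² + Ka₁·x − Ka₁·C = 0 with Ka₁ = 1.70e-02, C = 0.311.
x = (−Ka₁ + √(Ka₁² + 4·Ka₁·C))/2 = 6.4707e-02 M, so pH = 1.19.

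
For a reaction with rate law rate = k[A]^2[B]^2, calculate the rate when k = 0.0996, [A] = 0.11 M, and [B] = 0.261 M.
8.21e-05 M/s

rate = k·[A]^2·[B]^2 = 0.0996·(0.11)^2·(0.261)^2 = 0.0996·0.0121·0.068121 = 8.21e-05 M/s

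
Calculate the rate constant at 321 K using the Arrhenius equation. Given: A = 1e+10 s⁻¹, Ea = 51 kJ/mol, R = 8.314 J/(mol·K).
5.02e+01 s⁻¹

k = A·exp(-Ea/(R·T)) = 1e+10·exp(-51000/(8.314·321)) = 1e+10·exp(-19.1098) = 1e+10·5.0204e-09 = 5.02e+01 s⁻¹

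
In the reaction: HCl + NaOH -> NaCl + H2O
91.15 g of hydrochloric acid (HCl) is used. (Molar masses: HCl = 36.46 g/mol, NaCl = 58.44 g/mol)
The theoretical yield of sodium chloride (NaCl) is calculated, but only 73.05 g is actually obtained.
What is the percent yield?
Moles of HCl = 91.15 g ÷ 36.46 g/mol = 2.5 mol
Mole ratio: 1 mol NaCl / 1 mol HCl
Moles of NaCl = 2.5 × (1/1) = 2.5 mol
Theoretical yield = 2.5 mol × 58.44 g/mol = 146.1 g
Actual yield = 73.05 g
Percent yield = (73.05 / 146.1) × 100% = 50.0%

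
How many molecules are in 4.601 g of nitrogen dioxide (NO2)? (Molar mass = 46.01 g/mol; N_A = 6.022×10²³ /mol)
Moles = 4.601 g ÷ 46.01 g/mol = 0.1 mol
Molecules = 0.1 mol × 6.022×10²³ /mol = 6.022e+22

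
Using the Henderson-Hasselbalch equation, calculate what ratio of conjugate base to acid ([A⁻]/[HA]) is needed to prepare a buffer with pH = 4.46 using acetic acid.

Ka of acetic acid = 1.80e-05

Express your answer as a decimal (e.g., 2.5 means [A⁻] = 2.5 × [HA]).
[A⁻]/[HA] = 0.519

pKa = −log(1.80e-05) = 4.7447. pH = pKa + log([A⁻]/[HA]). 4.46 = 4.7447 + log(ratio). log(ratio) = 4.46 − 4.7447 = -0.2847. ratio = 10^(-0.2847) = 0.519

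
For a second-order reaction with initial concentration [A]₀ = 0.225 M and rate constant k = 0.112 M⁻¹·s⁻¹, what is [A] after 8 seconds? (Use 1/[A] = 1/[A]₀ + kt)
0.1873 M

1/[A] = 1/[A]₀ + k·t = 1/0.225 + (0.112)·(8) = 4.4444 + 0.8960 = 5.3404
[A] = 1/5.3404 = 0.1873 M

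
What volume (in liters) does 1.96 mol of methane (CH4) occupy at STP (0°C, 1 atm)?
At STP, 1 mol of gas occupies 22.4 L
Volume = 1.96 mol × 22.4 L/mol = 43.90 L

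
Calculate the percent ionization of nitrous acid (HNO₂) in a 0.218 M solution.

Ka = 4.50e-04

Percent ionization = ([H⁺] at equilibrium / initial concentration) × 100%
Percent ionization = 4.44%

Let x = [H⁺]. Ka = x²/(C - x) ⇒ x² + (4.50e-04)x - (4.50e-04)(0.218) = 0. x = 9.6821e-03. Percent = (9.6821e-03/0.218) × 100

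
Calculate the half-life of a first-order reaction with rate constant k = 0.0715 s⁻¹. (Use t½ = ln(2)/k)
9.69 s

t½ = ln(2)/k = 0.6931/0.0715 = 9.69 s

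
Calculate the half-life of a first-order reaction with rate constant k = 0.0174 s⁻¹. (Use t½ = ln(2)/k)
39.84 s

t½ = ln(2)/k = 0.6931/0.0174 = 39.84 s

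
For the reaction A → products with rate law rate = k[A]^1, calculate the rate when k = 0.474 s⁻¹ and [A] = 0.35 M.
0.1659 M/s

rate = k·[A]^1 = 0.474·(0.35)^1 = 0.474·0.35 = 0.1659 M/s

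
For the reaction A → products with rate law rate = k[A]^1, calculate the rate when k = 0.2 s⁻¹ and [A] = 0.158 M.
0.0316 M/s

rate = k·[A]^1 = 0.2·(0.158)^1 = 0.2·0.158 = 0.0316 M/s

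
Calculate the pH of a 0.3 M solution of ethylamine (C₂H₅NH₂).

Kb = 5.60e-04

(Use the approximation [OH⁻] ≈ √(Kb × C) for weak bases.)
pH = 12.11

[OH⁻] = √(Kb × C) = √(5.60e-04 × 0.3) = 1.2961e-02. pOH = 1.89, pH = 14 - pOH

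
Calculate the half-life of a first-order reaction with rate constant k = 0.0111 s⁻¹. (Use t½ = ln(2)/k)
62.45 s

t½ = ln(2)/k = 0.6931/0.0111 = 62.45 s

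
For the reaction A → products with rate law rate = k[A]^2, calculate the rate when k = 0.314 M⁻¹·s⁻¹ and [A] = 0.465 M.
0.06789 M/s

rate = k·[A]^2 = 0.314·(0.465)^2 = 0.314·0.216225 = 0.06789 M/s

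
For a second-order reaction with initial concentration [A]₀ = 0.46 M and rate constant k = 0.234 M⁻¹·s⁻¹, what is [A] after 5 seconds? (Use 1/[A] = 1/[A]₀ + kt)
0.2991 M

1/[A] = 1/[A]₀ + k·t = 1/0.46 + (0.234)·(5) = 2.1739 + 1.1700 = 3.3439
[A] = 1/3.3439 = 0.2991 M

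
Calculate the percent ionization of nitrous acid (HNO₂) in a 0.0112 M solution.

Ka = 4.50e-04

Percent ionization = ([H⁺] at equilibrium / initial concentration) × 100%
Percent ionization = 18.1%

Let x = [H⁺]. Ka = x²/(C - x) ⇒ x² + (4.50e-04)x - (4.50e-04)(0.0112) = 0. x = 2.0312e-03. Percent = (2.0312e-03/0.0112) × 100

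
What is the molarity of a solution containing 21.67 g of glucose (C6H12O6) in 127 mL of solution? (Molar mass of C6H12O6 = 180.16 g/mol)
Moles of C6H12O6 = 21.67 g ÷ 180.16 g/mol = 0.120282 mol
Volume = 127 mL = 0.127 L
Molarity = 0.120282 mol ÷ 0.127 L = 0.9471 M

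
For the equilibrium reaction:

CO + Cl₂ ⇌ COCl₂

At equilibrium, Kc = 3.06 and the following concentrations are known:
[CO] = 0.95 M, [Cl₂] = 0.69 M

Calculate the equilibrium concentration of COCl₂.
[COCl₂] = 2.0058 M

Kc = ([COCl₂]) / ([CO] × [Cl₂]) = 3.06
[COCl₂]^1 = Kc · (reactant terms)/(other product terms) = 3.06 · 0.6555 / 1 = 2.0058
[COCl₂] = 2.0058 M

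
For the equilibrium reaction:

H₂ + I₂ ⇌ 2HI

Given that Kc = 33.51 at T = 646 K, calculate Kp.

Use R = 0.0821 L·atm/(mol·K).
K_p = 33.5100

Δn = (moles gaseous products) − (moles gaseous reactants) = 0
T = 646 K; RT = 0.0821 × 646 = 53.0366
Kp = Kc·(RT)^Δn = 33.51 × (53.0366)^0 = 33.51 × 1 = 33.5100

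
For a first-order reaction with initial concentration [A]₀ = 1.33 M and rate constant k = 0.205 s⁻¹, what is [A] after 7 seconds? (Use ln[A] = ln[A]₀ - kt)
0.3167 M

ln[A] = ln[A]₀ - k·t = ln(1.33) - (0.205)·(7) = 0.2852 - 1.4350 = -1.1498
[A] = e^(-1.1498) = 0.3167 M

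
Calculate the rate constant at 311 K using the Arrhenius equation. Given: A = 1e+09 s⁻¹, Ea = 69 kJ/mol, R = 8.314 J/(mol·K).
2.57e-03 s⁻¹

k = A·exp(-Ea/(R·T)) = 1e+09·exp(-69000/(8.314·311)) = 1e+09·exp(-26.6857) = 1e+09·2.5736e-12 = 2.57e-03 s⁻¹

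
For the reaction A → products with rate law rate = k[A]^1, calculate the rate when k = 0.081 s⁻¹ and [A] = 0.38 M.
0.03078 M/s

rate = k·[A]^1 = 0.081·(0.38)^1 = 0.081·0.38 = 0.03078 M/s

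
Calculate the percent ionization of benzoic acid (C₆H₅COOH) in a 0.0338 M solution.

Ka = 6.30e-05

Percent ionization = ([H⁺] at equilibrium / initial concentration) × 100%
Percent ionization = 4.23%

Let x = [H⁺]. Ka = x²/(C - x) ⇒ x² + (6.30e-05)x - (6.30e-05)(0.0338) = 0. x = 1.4281e-03. Percent = (1.4281e-03/0.0338) × 100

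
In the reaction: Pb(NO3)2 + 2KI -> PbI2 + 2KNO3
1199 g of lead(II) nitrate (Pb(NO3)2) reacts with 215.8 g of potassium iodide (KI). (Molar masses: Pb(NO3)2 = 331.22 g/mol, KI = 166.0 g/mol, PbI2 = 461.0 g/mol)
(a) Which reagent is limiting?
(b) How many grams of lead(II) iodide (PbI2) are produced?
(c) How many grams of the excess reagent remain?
(a) KI, (b) 299.7 g, (c) 983.7 g

Moles of Pb(NO3)2 = 1199 g ÷ 331.22 g/mol = 3.61995 mol
Moles of KI = 215.8 g ÷ 166.0 g/mol = 1.3 mol
Moles ÷ coefficient: Pb(NO3)2: 3.61995/1 = 3.62, KI: 1.3/2 = 0.65
(a) KI has the smaller value, so KI is the limiting reagent.
(b) Moles of PbI2 = 1.3 mol KI × (1/2) = 0.65 mol; mass = 0.65 mol × 461.0 g/mol = 299.7 g
(c) Pb(NO3)2 consumed = 1.3 × (1/2) = 0.65 mol; remaining = 3.61995 − 0.65 = 2.96995 mol; mass = 2.96995 mol × 331.22 g/mol = 983.7 g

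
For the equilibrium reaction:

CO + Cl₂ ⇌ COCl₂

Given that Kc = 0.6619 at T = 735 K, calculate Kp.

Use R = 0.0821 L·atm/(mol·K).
K_p = 0.0110

Δn = (moles gaseous products) − (moles gaseous reactants) = -1
T = 735 K; RT = 0.0821 × 735 = 60.3435
Kp = Kc·(RT)^Δn = 0.6619 × (60.3435)^-1 = 0.6619 × 0.0165718 = 0.0110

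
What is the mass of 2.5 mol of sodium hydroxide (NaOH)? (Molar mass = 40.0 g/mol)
Mass = 2.5 mol × 40.0 g/mol = 100 g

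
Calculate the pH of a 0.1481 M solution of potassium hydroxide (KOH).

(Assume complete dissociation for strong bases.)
pH = 13.17

[OH⁻] = 0.1481 M for strong base. pOH = -log[OH⁻] = 0.83, pH = 14 - pOH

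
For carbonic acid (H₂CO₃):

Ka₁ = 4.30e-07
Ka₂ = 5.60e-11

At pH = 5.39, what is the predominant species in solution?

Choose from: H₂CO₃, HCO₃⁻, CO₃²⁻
H₂CO₃

pKa1 = 6.37, pKa2 = 10.25. Each pKa is the crossover between adjacent species; pH = 5.39 lies in the region where H₂CO₃ predominates.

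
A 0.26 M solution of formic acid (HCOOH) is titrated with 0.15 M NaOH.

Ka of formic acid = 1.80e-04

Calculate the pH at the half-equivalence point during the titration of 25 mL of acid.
pH = pKa = 3.74

At the half-equivalence point, [HA] = [A⁻], so by Henderson–Hasselbalch pH = pKa + log(1) = pKa.
pKa = −log(1.80e-04) = 3.74.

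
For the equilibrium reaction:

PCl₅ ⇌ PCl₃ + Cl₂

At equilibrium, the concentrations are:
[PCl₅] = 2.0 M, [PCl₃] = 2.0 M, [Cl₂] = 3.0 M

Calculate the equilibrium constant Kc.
K_c = 3.0000

Kc = ([PCl₃] × [Cl₂]) / ([PCl₅])
   = ((2.0)·(3.0)) / ((2.0))
   = 6 / 2 = 3.0000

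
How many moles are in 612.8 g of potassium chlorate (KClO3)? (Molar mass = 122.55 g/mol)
Moles = 612.8 g ÷ 122.55 g/mol = 5 mol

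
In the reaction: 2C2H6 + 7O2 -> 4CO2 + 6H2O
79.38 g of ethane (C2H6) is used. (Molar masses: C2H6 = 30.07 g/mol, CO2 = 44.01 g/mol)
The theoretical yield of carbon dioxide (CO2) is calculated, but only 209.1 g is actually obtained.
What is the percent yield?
Moles of C2H6 = 79.38 g ÷ 30.07 g/mol = 2.63984 mol
Mole ratio: 4 mol CO2 / 2 mol C2H6
Moles of CO2 = 2.63984 × (4/2) = 5.27968 mol
Theoretical yield = 5.27968 mol × 44.01 g/mol = 232.36 g
Actual yield = 209.1 g
Percent yield = (209.1 / 232.36) × 100% = 90.0%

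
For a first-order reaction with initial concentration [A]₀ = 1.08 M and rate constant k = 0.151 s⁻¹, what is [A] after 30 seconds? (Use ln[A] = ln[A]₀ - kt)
0.0116 M

ln[A] = ln[A]₀ - k·t = ln(1.08) - (0.151)·(30) = 0.0770 - 4.5300 = -4.4530
[A] = e^(-4.4530) = 0.0116 M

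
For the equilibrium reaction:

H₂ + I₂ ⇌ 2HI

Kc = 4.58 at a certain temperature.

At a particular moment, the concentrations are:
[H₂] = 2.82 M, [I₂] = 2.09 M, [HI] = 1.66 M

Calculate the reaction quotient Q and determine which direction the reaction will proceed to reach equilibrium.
Q = 0.468, Q < K, reaction proceeds forward (toward products)

Q = ([HI]^2) / ([H₂] × [I₂])
  = ((1.66)^2) / ((2.82)·(2.09)) = 2.7556/5.8938 = 0.4675
Since Q = 0.4675 < Kc = 4.58, the reaction proceeds forward (toward products) to reach equilibrium.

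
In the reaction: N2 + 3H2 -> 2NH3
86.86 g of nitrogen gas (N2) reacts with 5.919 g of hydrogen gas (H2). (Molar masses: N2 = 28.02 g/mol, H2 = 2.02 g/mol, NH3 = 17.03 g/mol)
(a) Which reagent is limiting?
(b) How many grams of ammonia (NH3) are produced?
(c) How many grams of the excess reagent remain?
(a) H2, (b) 33.27 g, (c) 59.49 g

Moles of N2 = 86.86 g ÷ 28.02 g/mol = 3.09993 mol
Moles of H2 = 5.919 g ÷ 2.02 g/mol = 2.9302 mol
Moles ÷ coefficient: N2: 3.09993/1 = 3.1, H2: 2.9302/3 = 0.9767
(a) H2 has the smaller value, so H2 is the limiting reagent.
(b) Moles of NH3 = 2.9302 mol H2 × (2/3) = 1.95347 mol; mass = 1.95347 mol × 17.03 g/mol = 33.27 g
(c) N2 consumed = 2.9302 × (1/3) = 0.976733 mol; remaining = 3.09993 − 0.976733 = 2.1232 mol; mass = 2.1232 mol × 28.02 g/mol = 59.49 g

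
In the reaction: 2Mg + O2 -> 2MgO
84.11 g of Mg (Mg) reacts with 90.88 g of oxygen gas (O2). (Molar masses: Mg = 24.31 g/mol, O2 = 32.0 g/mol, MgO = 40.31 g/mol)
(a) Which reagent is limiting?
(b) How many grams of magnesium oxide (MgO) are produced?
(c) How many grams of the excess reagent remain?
(a) Mg, (b) 139.5 g, (c) 35.52 g

Moles of Mg = 84.11 g ÷ 24.31 g/mol = 3.45989 mol
Moles of O2 = 90.88 g ÷ 32.0 g/mol = 2.84 mol
Moles ÷ coefficient: Mg: 3.45989/2 = 1.73, O2: 2.84/1 = 2.84
(a) Mg has the smaller value, so Mg is the limiting reagent.
(b) Moles of MgO = 3.45989 mol Mg × (2/2) = 3.45989 mol; mass = 3.45989 mol × 40.31 g/mol = 139.5 g
(c) O2 consumed = 3.45989 × (1/2) = 1.72995 mol; remaining = 2.84 − 1.72995 = 1.11005 mol; mass = 1.11005 mol × 32.0 g/mol = 35.52 g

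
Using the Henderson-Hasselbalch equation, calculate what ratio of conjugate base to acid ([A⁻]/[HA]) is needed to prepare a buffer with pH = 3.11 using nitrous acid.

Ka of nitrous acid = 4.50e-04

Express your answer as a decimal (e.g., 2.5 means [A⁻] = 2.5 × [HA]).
[A⁻]/[HA] = 0.580

pKa = −log(4.50e-04) = 3.3468. pH = pKa + log([A⁻]/[HA]). 3.11 = 3.3468 + log(ratio). log(ratio) = 3.11 − 3.3468 = -0.2368. ratio = 10^(-0.2368) = 0.580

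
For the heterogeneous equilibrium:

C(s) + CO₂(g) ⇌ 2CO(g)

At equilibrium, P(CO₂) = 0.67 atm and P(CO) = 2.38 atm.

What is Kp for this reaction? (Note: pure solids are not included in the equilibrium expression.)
K_p = 8.454

Solid C is excluded.
Kp = P(CO)²/P(CO₂) = (2.38)²/0.67 = 5.664/0.67 = 8.454.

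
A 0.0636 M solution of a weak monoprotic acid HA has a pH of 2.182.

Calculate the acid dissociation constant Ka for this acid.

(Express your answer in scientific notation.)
K_a = 7.58e-04

[H⁺] = 10^(−pH) = 10^(−2.182) = 6.577e-03 M. For HA ⇌ H⁺ + A⁻, Ka = x²/(C − x) = (6.577e-03)²/(0.0636 − 6.577e-03) = 7.58e-04.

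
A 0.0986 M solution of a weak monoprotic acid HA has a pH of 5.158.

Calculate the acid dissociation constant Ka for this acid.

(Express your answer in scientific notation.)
K_a = 4.90e-10

[H⁺] = 10^(−pH) = 10^(−5.158) = 6.950e-06 M. For HA ⇌ H⁺ + A⁻, Ka = x²/(C − x) = (6.950e-06)²/(0.0986 − 6.950e-06) = 4.90e-10.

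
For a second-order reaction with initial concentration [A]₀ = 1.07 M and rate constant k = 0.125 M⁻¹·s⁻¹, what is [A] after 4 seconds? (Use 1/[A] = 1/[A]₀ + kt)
0.6971 M

1/[A] = 1/[A]₀ + k·t = 1/1.07 + (0.125)·(4) = 0.9346 + 0.5000 = 1.4346
[A] = 1/1.4346 = 0.6971 M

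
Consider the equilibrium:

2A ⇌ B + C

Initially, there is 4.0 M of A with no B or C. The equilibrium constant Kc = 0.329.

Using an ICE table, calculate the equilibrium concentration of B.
[B] = 1.069 M

ICE: [A] = 4.0 − 2x, [B] = [C] = x.
Kc = x²/(4.0 − 2x)² = 0.329 ⇒ √Kc = x/(4.0 − 2x).
x = √0.329·4.0/(1 + 2√0.329) = 0.57359·4.0/2.1472 = 1.0685.
[B] = x = 1.069 M.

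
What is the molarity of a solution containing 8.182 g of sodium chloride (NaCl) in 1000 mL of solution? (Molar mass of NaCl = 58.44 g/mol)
Moles of NaCl = 8.182 g ÷ 58.44 g/mol = 0.140007 mol
Volume = 1000 mL = 1 L
Molarity = 0.140007 mol ÷ 1 L = 0.14 M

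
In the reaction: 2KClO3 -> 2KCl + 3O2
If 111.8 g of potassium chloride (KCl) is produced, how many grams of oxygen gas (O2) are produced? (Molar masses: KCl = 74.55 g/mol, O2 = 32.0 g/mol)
Moles of KCl = 111.8 g ÷ 74.55 g/mol = 1.49966 mol
Mole ratio: 3 mol O2 / 2 mol KCl
Moles of O2 = 1.49966 × (3/2) = 2.2495 mol
Mass of O2 = 2.2495 mol × 32.0 g/mol = 71.98 g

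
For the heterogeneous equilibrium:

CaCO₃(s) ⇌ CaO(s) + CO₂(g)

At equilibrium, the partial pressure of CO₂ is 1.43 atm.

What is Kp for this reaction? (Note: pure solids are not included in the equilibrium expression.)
K_p = 1.43

Solids (CaCO₃, CaO) have activity 1 and are excluded.
Kp = P(CO₂) = 1.43.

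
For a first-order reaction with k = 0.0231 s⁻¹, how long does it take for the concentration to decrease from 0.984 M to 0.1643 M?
77.49 s

From ln[A] = ln[A]₀ - k·t: t = ln([A]₀/[A])/k = ln(0.984/0.1643)/0.0231 = ln(5.9890)/0.0231 = 1.7899/0.0231 = 77.49 s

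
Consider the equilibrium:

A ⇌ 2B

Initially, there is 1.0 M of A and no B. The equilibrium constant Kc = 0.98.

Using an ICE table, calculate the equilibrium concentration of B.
[B] = 0.775 M

ICE: [A] = 1.0 − x, [B] = 2x.
Kc = (2x)²/(1.0 − x) = 0.98 ⇒ 4x² + 0.98x − 0.98 = 0.
x = (−0.98 + √(0.98² + 4·4·0.98))/(2·4) = (−0.98 + √16.64)/8 = 0.38741.
[B] = 2x = 0.775 M.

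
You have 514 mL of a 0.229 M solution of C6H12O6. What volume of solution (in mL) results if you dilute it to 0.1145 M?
Using M₁V₁ = M₂V₂:
0.229 × 514 = 0.1145 × V₂
V₂ = (0.229 × 514) / 0.1145 = 1028 mL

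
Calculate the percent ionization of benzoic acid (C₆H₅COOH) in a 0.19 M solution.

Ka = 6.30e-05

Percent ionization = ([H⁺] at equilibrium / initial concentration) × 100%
Percent ionization = 1.8%

Let x = [H⁺]. Ka = x²/(C - x) ⇒ x² + (6.30e-05)x - (6.30e-05)(0.19) = 0. x = 3.4284e-03. Percent = (3.4284e-03/0.19) × 100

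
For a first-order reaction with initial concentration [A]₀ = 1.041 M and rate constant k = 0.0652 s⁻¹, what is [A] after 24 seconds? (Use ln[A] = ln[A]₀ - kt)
0.2177 M

ln[A] = ln[A]₀ - k·t = ln(1.041) - (0.0652)·(24) = 0.0402 - 1.5648 = -1.5246
[A] = e^(-1.5246) = 0.2177 M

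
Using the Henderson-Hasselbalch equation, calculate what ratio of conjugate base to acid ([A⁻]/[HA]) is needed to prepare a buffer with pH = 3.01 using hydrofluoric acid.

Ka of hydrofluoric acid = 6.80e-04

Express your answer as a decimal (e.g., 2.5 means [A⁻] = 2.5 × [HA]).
[A⁻]/[HA] = 0.696

pKa = −log(6.80e-04) = 3.1675. pH = pKa + log([A⁻]/[HA]). 3.01 = 3.1675 + log(ratio). log(ratio) = 3.01 − 3.1675 = -0.1575. ratio = 10^(-0.1575) = 0.696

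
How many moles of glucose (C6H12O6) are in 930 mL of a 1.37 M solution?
Moles = Molarity × Volume (L)
Moles = 1.37 M × 0.93 L = 1.274 mol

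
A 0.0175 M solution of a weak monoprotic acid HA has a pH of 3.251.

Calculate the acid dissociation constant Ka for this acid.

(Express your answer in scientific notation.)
K_a = 1.86e-05

[H⁺] = 10^(−pH) = 10^(−3.251) = 5.610e-04 M. For HA ⇌ H⁺ + A⁻, Ka = x²/(C − x) = (5.610e-04)²/(0.0175 − 5.610e-04) = 1.86e-05.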